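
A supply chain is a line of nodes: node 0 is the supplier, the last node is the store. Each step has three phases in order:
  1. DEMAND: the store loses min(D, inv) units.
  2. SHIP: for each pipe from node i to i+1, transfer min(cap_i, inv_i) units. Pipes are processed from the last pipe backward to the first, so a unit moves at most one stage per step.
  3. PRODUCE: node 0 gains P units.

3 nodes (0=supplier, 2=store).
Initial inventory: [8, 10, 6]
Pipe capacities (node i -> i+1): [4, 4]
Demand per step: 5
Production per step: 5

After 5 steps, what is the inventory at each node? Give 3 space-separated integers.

Step 1: demand=5,sold=5 ship[1->2]=4 ship[0->1]=4 prod=5 -> inv=[9 10 5]
Step 2: demand=5,sold=5 ship[1->2]=4 ship[0->1]=4 prod=5 -> inv=[10 10 4]
Step 3: demand=5,sold=4 ship[1->2]=4 ship[0->1]=4 prod=5 -> inv=[11 10 4]
Step 4: demand=5,sold=4 ship[1->2]=4 ship[0->1]=4 prod=5 -> inv=[12 10 4]
Step 5: demand=5,sold=4 ship[1->2]=4 ship[0->1]=4 prod=5 -> inv=[13 10 4]

13 10 4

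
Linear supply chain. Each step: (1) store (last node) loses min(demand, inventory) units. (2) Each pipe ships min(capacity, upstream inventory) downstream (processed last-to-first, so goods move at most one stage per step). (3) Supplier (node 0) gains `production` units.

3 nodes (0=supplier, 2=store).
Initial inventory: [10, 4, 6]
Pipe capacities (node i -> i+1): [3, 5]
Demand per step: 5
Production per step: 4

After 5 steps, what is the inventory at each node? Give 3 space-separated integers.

Step 1: demand=5,sold=5 ship[1->2]=4 ship[0->1]=3 prod=4 -> inv=[11 3 5]
Step 2: demand=5,sold=5 ship[1->2]=3 ship[0->1]=3 prod=4 -> inv=[12 3 3]
Step 3: demand=5,sold=3 ship[1->2]=3 ship[0->1]=3 prod=4 -> inv=[13 3 3]
Step 4: demand=5,sold=3 ship[1->2]=3 ship[0->1]=3 prod=4 -> inv=[14 3 3]
Step 5: demand=5,sold=3 ship[1->2]=3 ship[0->1]=3 prod=4 -> inv=[15 3 3]

15 3 3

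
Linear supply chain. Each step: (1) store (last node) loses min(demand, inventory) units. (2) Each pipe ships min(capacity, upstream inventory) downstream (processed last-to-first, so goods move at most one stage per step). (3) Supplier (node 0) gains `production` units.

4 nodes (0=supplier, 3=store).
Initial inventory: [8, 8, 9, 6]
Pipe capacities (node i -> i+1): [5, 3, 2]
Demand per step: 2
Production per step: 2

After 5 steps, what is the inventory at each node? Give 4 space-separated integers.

Step 1: demand=2,sold=2 ship[2->3]=2 ship[1->2]=3 ship[0->1]=5 prod=2 -> inv=[5 10 10 6]
Step 2: demand=2,sold=2 ship[2->3]=2 ship[1->2]=3 ship[0->1]=5 prod=2 -> inv=[2 12 11 6]
Step 3: demand=2,sold=2 ship[2->3]=2 ship[1->2]=3 ship[0->1]=2 prod=2 -> inv=[2 11 12 6]
Step 4: demand=2,sold=2 ship[2->3]=2 ship[1->2]=3 ship[0->1]=2 prod=2 -> inv=[2 10 13 6]
Step 5: demand=2,sold=2 ship[2->3]=2 ship[1->2]=3 ship[0->1]=2 prod=2 -> inv=[2 9 14 6]

2 9 14 6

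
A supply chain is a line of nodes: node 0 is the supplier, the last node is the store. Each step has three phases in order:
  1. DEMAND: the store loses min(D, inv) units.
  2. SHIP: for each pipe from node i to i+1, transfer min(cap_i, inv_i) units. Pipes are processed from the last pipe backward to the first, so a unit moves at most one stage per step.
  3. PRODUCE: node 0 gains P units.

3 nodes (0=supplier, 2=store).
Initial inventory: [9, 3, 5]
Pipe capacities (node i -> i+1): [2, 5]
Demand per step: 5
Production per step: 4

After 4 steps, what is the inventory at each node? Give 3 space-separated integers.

Step 1: demand=5,sold=5 ship[1->2]=3 ship[0->1]=2 prod=4 -> inv=[11 2 3]
Step 2: demand=5,sold=3 ship[1->2]=2 ship[0->1]=2 prod=4 -> inv=[13 2 2]
Step 3: demand=5,sold=2 ship[1->2]=2 ship[0->1]=2 prod=4 -> inv=[15 2 2]
Step 4: demand=5,sold=2 ship[1->2]=2 ship[0->1]=2 prod=4 -> inv=[17 2 2]

17 2 2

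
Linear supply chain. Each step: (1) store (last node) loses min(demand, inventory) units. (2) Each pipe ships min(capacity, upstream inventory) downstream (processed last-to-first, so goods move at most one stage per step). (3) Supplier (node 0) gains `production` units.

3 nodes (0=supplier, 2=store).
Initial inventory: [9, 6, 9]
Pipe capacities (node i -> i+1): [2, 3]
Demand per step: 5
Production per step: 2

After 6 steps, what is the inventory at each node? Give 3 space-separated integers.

Step 1: demand=5,sold=5 ship[1->2]=3 ship[0->1]=2 prod=2 -> inv=[9 5 7]
Step 2: demand=5,sold=5 ship[1->2]=3 ship[0->1]=2 prod=2 -> inv=[9 4 5]
Step 3: demand=5,sold=5 ship[1->2]=3 ship[0->1]=2 prod=2 -> inv=[9 3 3]
Step 4: demand=5,sold=3 ship[1->2]=3 ship[0->1]=2 prod=2 -> inv=[9 2 3]
Step 5: demand=5,sold=3 ship[1->2]=2 ship[0->1]=2 prod=2 -> inv=[9 2 2]
Step 6: demand=5,sold=2 ship[1->2]=2 ship[0->1]=2 prod=2 -> inv=[9 2 2]

9 2 2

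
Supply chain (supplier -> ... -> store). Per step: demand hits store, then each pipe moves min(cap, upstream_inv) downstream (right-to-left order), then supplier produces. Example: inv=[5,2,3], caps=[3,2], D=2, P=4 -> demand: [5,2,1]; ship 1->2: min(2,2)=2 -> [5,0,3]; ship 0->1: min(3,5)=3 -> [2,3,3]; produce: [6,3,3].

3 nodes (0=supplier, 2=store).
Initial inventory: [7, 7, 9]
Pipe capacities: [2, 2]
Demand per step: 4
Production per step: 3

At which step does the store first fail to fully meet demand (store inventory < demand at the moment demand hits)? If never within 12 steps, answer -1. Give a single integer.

Step 1: demand=4,sold=4 ship[1->2]=2 ship[0->1]=2 prod=3 -> [8 7 7]
Step 2: demand=4,sold=4 ship[1->2]=2 ship[0->1]=2 prod=3 -> [9 7 5]
Step 3: demand=4,sold=4 ship[1->2]=2 ship[0->1]=2 prod=3 -> [10 7 3]
Step 4: demand=4,sold=3 ship[1->2]=2 ship[0->1]=2 prod=3 -> [11 7 2]
Step 5: demand=4,sold=2 ship[1->2]=2 ship[0->1]=2 prod=3 -> [12 7 2]
Step 6: demand=4,sold=2 ship[1->2]=2 ship[0->1]=2 prod=3 -> [13 7 2]
Step 7: demand=4,sold=2 ship[1->2]=2 ship[0->1]=2 prod=3 -> [14 7 2]
Step 8: demand=4,sold=2 ship[1->2]=2 ship[0->1]=2 prod=3 -> [15 7 2]
Step 9: demand=4,sold=2 ship[1->2]=2 ship[0->1]=2 prod=3 -> [16 7 2]
Step 10: demand=4,sold=2 ship[1->2]=2 ship[0->1]=2 prod=3 -> [17 7 2]
Step 11: demand=4,sold=2 ship[1->2]=2 ship[0->1]=2 prod=3 -> [18 7 2]
Step 12: demand=4,sold=2 ship[1->2]=2 ship[0->1]=2 prod=3 -> [19 7 2]
First stockout at step 4

4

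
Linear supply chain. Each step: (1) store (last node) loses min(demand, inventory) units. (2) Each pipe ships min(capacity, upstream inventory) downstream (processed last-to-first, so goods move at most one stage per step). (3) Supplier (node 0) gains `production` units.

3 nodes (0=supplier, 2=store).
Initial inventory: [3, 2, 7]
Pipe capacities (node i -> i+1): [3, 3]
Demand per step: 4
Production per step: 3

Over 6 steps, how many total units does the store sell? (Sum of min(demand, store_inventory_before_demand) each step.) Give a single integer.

Step 1: sold=4 (running total=4) -> [3 3 5]
Step 2: sold=4 (running total=8) -> [3 3 4]
Step 3: sold=4 (running total=12) -> [3 3 3]
Step 4: sold=3 (running total=15) -> [3 3 3]
Step 5: sold=3 (running total=18) -> [3 3 3]
Step 6: sold=3 (running total=21) -> [3 3 3]

Answer: 21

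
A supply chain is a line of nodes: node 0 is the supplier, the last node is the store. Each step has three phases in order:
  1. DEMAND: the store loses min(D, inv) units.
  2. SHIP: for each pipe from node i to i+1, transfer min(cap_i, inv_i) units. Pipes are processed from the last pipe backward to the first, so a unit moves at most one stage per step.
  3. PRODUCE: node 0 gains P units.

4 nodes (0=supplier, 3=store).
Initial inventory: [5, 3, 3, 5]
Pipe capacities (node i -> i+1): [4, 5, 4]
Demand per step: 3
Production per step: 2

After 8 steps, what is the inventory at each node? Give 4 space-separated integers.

Step 1: demand=3,sold=3 ship[2->3]=3 ship[1->2]=3 ship[0->1]=4 prod=2 -> inv=[3 4 3 5]
Step 2: demand=3,sold=3 ship[2->3]=3 ship[1->2]=4 ship[0->1]=3 prod=2 -> inv=[2 3 4 5]
Step 3: demand=3,sold=3 ship[2->3]=4 ship[1->2]=3 ship[0->1]=2 prod=2 -> inv=[2 2 3 6]
Step 4: demand=3,sold=3 ship[2->3]=3 ship[1->2]=2 ship[0->1]=2 prod=2 -> inv=[2 2 2 6]
Step 5: demand=3,sold=3 ship[2->3]=2 ship[1->2]=2 ship[0->1]=2 prod=2 -> inv=[2 2 2 5]
Step 6: demand=3,sold=3 ship[2->3]=2 ship[1->2]=2 ship[0->1]=2 prod=2 -> inv=[2 2 2 4]
Step 7: demand=3,sold=3 ship[2->3]=2 ship[1->2]=2 ship[0->1]=2 prod=2 -> inv=[2 2 2 3]
Step 8: demand=3,sold=3 ship[2->3]=2 ship[1->2]=2 ship[0->1]=2 prod=2 -> inv=[2 2 2 2]

2 2 2 2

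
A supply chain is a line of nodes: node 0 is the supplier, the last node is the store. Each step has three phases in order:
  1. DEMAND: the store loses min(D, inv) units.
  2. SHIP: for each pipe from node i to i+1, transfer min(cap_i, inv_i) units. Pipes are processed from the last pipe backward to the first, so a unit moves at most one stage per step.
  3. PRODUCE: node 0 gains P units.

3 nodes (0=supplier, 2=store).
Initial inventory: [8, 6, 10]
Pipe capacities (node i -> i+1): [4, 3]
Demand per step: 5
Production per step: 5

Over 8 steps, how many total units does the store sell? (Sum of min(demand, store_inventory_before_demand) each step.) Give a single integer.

Answer: 31

Derivation:
Step 1: sold=5 (running total=5) -> [9 7 8]
Step 2: sold=5 (running total=10) -> [10 8 6]
Step 3: sold=5 (running total=15) -> [11 9 4]
Step 4: sold=4 (running total=19) -> [12 10 3]
Step 5: sold=3 (running total=22) -> [13 11 3]
Step 6: sold=3 (running total=25) -> [14 12 3]
Step 7: sold=3 (running total=28) -> [15 13 3]
Step 8: sold=3 (running total=31) -> [16 14 3]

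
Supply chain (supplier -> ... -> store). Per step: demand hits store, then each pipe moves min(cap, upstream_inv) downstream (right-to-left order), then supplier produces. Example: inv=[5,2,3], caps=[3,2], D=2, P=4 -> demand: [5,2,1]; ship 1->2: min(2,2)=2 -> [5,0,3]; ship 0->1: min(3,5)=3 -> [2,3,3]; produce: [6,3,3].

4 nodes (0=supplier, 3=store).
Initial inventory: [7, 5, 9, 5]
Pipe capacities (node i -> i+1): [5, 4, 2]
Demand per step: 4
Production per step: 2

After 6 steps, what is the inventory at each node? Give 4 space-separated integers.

Step 1: demand=4,sold=4 ship[2->3]=2 ship[1->2]=4 ship[0->1]=5 prod=2 -> inv=[4 6 11 3]
Step 2: demand=4,sold=3 ship[2->3]=2 ship[1->2]=4 ship[0->1]=4 prod=2 -> inv=[2 6 13 2]
Step 3: demand=4,sold=2 ship[2->3]=2 ship[1->2]=4 ship[0->1]=2 prod=2 -> inv=[2 4 15 2]
Step 4: demand=4,sold=2 ship[2->3]=2 ship[1->2]=4 ship[0->1]=2 prod=2 -> inv=[2 2 17 2]
Step 5: demand=4,sold=2 ship[2->3]=2 ship[1->2]=2 ship[0->1]=2 prod=2 -> inv=[2 2 17 2]
Step 6: demand=4,sold=2 ship[2->3]=2 ship[1->2]=2 ship[0->1]=2 prod=2 -> inv=[2 2 17 2]

2 2 17 2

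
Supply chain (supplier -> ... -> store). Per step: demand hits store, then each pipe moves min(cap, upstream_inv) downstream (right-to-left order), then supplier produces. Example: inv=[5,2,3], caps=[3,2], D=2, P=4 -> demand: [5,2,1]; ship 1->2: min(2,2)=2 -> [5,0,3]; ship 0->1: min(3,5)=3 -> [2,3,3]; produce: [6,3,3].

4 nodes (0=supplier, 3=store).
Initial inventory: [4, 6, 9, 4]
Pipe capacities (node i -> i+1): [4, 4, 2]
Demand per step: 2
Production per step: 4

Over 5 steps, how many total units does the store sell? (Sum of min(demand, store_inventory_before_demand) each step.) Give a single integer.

Step 1: sold=2 (running total=2) -> [4 6 11 4]
Step 2: sold=2 (running total=4) -> [4 6 13 4]
Step 3: sold=2 (running total=6) -> [4 6 15 4]
Step 4: sold=2 (running total=8) -> [4 6 17 4]
Step 5: sold=2 (running total=10) -> [4 6 19 4]

Answer: 10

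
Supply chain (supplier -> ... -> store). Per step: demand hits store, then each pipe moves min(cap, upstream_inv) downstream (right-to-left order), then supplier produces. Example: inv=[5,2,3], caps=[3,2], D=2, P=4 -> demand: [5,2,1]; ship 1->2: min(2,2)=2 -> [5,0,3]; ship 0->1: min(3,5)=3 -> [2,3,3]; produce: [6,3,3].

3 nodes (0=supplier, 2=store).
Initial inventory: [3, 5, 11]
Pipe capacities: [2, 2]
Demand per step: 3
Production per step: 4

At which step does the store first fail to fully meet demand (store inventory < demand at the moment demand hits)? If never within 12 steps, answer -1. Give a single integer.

Step 1: demand=3,sold=3 ship[1->2]=2 ship[0->1]=2 prod=4 -> [5 5 10]
Step 2: demand=3,sold=3 ship[1->2]=2 ship[0->1]=2 prod=4 -> [7 5 9]
Step 3: demand=3,sold=3 ship[1->2]=2 ship[0->1]=2 prod=4 -> [9 5 8]
Step 4: demand=3,sold=3 ship[1->2]=2 ship[0->1]=2 prod=4 -> [11 5 7]
Step 5: demand=3,sold=3 ship[1->2]=2 ship[0->1]=2 prod=4 -> [13 5 6]
Step 6: demand=3,sold=3 ship[1->2]=2 ship[0->1]=2 prod=4 -> [15 5 5]
Step 7: demand=3,sold=3 ship[1->2]=2 ship[0->1]=2 prod=4 -> [17 5 4]
Step 8: demand=3,sold=3 ship[1->2]=2 ship[0->1]=2 prod=4 -> [19 5 3]
Step 9: demand=3,sold=3 ship[1->2]=2 ship[0->1]=2 prod=4 -> [21 5 2]
Step 10: demand=3,sold=2 ship[1->2]=2 ship[0->1]=2 prod=4 -> [23 5 2]
Step 11: demand=3,sold=2 ship[1->2]=2 ship[0->1]=2 prod=4 -> [25 5 2]
Step 12: demand=3,sold=2 ship[1->2]=2 ship[0->1]=2 prod=4 -> [27 5 2]
First stockout at step 10

10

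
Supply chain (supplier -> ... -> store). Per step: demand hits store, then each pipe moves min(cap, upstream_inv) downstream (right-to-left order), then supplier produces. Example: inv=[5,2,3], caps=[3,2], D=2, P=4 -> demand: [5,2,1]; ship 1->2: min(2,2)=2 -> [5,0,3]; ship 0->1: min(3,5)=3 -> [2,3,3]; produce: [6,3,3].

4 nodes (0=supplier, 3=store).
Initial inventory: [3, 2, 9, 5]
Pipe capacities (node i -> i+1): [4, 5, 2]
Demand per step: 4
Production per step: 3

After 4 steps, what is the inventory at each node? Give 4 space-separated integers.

Step 1: demand=4,sold=4 ship[2->3]=2 ship[1->2]=2 ship[0->1]=3 prod=3 -> inv=[3 3 9 3]
Step 2: demand=4,sold=3 ship[2->3]=2 ship[1->2]=3 ship[0->1]=3 prod=3 -> inv=[3 3 10 2]
Step 3: demand=4,sold=2 ship[2->3]=2 ship[1->2]=3 ship[0->1]=3 prod=3 -> inv=[3 3 11 2]
Step 4: demand=4,sold=2 ship[2->3]=2 ship[1->2]=3 ship[0->1]=3 prod=3 -> inv=[3 3 12 2]

3 3 12 2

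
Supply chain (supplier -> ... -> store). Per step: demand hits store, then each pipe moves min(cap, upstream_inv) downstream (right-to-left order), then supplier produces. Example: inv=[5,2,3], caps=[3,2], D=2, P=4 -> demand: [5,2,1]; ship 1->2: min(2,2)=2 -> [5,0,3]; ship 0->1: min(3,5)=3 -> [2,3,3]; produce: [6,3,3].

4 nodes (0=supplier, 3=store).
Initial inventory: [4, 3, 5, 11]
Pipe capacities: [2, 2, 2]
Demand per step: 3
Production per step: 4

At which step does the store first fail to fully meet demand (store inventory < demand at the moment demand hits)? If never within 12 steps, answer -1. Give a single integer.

Step 1: demand=3,sold=3 ship[2->3]=2 ship[1->2]=2 ship[0->1]=2 prod=4 -> [6 3 5 10]
Step 2: demand=3,sold=3 ship[2->3]=2 ship[1->2]=2 ship[0->1]=2 prod=4 -> [8 3 5 9]
Step 3: demand=3,sold=3 ship[2->3]=2 ship[1->2]=2 ship[0->1]=2 prod=4 -> [10 3 5 8]
Step 4: demand=3,sold=3 ship[2->3]=2 ship[1->2]=2 ship[0->1]=2 prod=4 -> [12 3 5 7]
Step 5: demand=3,sold=3 ship[2->3]=2 ship[1->2]=2 ship[0->1]=2 prod=4 -> [14 3 5 6]
Step 6: demand=3,sold=3 ship[2->3]=2 ship[1->2]=2 ship[0->1]=2 prod=4 -> [16 3 5 5]
Step 7: demand=3,sold=3 ship[2->3]=2 ship[1->2]=2 ship[0->1]=2 prod=4 -> [18 3 5 4]
Step 8: demand=3,sold=3 ship[2->3]=2 ship[1->2]=2 ship[0->1]=2 prod=4 -> [20 3 5 3]
Step 9: demand=3,sold=3 ship[2->3]=2 ship[1->2]=2 ship[0->1]=2 prod=4 -> [22 3 5 2]
Step 10: demand=3,sold=2 ship[2->3]=2 ship[1->2]=2 ship[0->1]=2 prod=4 -> [24 3 5 2]
Step 11: demand=3,sold=2 ship[2->3]=2 ship[1->2]=2 ship[0->1]=2 prod=4 -> [26 3 5 2]
Step 12: demand=3,sold=2 ship[2->3]=2 ship[1->2]=2 ship[0->1]=2 prod=4 -> [28 3 5 2]
First stockout at step 10

10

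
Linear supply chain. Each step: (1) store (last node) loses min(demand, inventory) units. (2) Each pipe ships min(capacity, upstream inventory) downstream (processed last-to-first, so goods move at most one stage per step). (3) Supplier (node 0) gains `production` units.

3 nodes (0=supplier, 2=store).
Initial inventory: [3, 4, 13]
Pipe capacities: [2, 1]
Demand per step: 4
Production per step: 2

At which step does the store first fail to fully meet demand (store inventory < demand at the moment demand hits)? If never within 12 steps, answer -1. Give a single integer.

Step 1: demand=4,sold=4 ship[1->2]=1 ship[0->1]=2 prod=2 -> [3 5 10]
Step 2: demand=4,sold=4 ship[1->2]=1 ship[0->1]=2 prod=2 -> [3 6 7]
Step 3: demand=4,sold=4 ship[1->2]=1 ship[0->1]=2 prod=2 -> [3 7 4]
Step 4: demand=4,sold=4 ship[1->2]=1 ship[0->1]=2 prod=2 -> [3 8 1]
Step 5: demand=4,sold=1 ship[1->2]=1 ship[0->1]=2 prod=2 -> [3 9 1]
Step 6: demand=4,sold=1 ship[1->2]=1 ship[0->1]=2 prod=2 -> [3 10 1]
Step 7: demand=4,sold=1 ship[1->2]=1 ship[0->1]=2 prod=2 -> [3 11 1]
Step 8: demand=4,sold=1 ship[1->2]=1 ship[0->1]=2 prod=2 -> [3 12 1]
Step 9: demand=4,sold=1 ship[1->2]=1 ship[0->1]=2 prod=2 -> [3 13 1]
Step 10: demand=4,sold=1 ship[1->2]=1 ship[0->1]=2 prod=2 -> [3 14 1]
Step 11: demand=4,sold=1 ship[1->2]=1 ship[0->1]=2 prod=2 -> [3 15 1]
Step 12: demand=4,sold=1 ship[1->2]=1 ship[0->1]=2 prod=2 -> [3 16 1]
First stockout at step 5

5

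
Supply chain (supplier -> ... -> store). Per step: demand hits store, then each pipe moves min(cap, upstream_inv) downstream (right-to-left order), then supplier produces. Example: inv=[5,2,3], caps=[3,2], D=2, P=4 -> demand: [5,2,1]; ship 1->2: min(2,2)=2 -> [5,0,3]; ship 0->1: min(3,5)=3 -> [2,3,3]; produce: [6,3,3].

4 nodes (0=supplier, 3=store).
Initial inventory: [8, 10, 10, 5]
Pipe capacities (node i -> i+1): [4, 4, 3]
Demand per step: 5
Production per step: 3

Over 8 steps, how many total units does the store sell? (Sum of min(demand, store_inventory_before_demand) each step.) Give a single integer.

Answer: 26

Derivation:
Step 1: sold=5 (running total=5) -> [7 10 11 3]
Step 2: sold=3 (running total=8) -> [6 10 12 3]
Step 3: sold=3 (running total=11) -> [5 10 13 3]
Step 4: sold=3 (running total=14) -> [4 10 14 3]
Step 5: sold=3 (running total=17) -> [3 10 15 3]
Step 6: sold=3 (running total=20) -> [3 9 16 3]
Step 7: sold=3 (running total=23) -> [3 8 17 3]
Step 8: sold=3 (running total=26) -> [3 7 18 3]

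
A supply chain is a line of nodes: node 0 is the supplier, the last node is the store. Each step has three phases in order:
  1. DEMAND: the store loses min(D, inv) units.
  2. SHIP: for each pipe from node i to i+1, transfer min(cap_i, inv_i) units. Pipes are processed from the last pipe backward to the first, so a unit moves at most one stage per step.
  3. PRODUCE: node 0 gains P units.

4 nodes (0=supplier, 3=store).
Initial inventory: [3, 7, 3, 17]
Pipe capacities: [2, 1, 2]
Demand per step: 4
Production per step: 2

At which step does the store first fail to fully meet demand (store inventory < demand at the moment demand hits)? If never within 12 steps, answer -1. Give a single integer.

Step 1: demand=4,sold=4 ship[2->3]=2 ship[1->2]=1 ship[0->1]=2 prod=2 -> [3 8 2 15]
Step 2: demand=4,sold=4 ship[2->3]=2 ship[1->2]=1 ship[0->1]=2 prod=2 -> [3 9 1 13]
Step 3: demand=4,sold=4 ship[2->3]=1 ship[1->2]=1 ship[0->1]=2 prod=2 -> [3 10 1 10]
Step 4: demand=4,sold=4 ship[2->3]=1 ship[1->2]=1 ship[0->1]=2 prod=2 -> [3 11 1 7]
Step 5: demand=4,sold=4 ship[2->3]=1 ship[1->2]=1 ship[0->1]=2 prod=2 -> [3 12 1 4]
Step 6: demand=4,sold=4 ship[2->3]=1 ship[1->2]=1 ship[0->1]=2 prod=2 -> [3 13 1 1]
Step 7: demand=4,sold=1 ship[2->3]=1 ship[1->2]=1 ship[0->1]=2 prod=2 -> [3 14 1 1]
Step 8: demand=4,sold=1 ship[2->3]=1 ship[1->2]=1 ship[0->1]=2 prod=2 -> [3 15 1 1]
Step 9: demand=4,sold=1 ship[2->3]=1 ship[1->2]=1 ship[0->1]=2 prod=2 -> [3 16 1 1]
Step 10: demand=4,sold=1 ship[2->3]=1 ship[1->2]=1 ship[0->1]=2 prod=2 -> [3 17 1 1]
Step 11: demand=4,sold=1 ship[2->3]=1 ship[1->2]=1 ship[0->1]=2 prod=2 -> [3 18 1 1]
Step 12: demand=4,sold=1 ship[2->3]=1 ship[1->2]=1 ship[0->1]=2 prod=2 -> [3 19 1 1]
First stockout at step 7

7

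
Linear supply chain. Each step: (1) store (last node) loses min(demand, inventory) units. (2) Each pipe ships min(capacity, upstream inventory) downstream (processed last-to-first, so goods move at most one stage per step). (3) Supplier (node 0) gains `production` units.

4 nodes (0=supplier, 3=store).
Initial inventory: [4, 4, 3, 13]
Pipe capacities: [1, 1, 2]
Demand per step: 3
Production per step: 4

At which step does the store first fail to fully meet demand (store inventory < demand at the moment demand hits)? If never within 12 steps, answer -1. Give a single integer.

Step 1: demand=3,sold=3 ship[2->3]=2 ship[1->2]=1 ship[0->1]=1 prod=4 -> [7 4 2 12]
Step 2: demand=3,sold=3 ship[2->3]=2 ship[1->2]=1 ship[0->1]=1 prod=4 -> [10 4 1 11]
Step 3: demand=3,sold=3 ship[2->3]=1 ship[1->2]=1 ship[0->1]=1 prod=4 -> [13 4 1 9]
Step 4: demand=3,sold=3 ship[2->3]=1 ship[1->2]=1 ship[0->1]=1 prod=4 -> [16 4 1 7]
Step 5: demand=3,sold=3 ship[2->3]=1 ship[1->2]=1 ship[0->1]=1 prod=4 -> [19 4 1 5]
Step 6: demand=3,sold=3 ship[2->3]=1 ship[1->2]=1 ship[0->1]=1 prod=4 -> [22 4 1 3]
Step 7: demand=3,sold=3 ship[2->3]=1 ship[1->2]=1 ship[0->1]=1 prod=4 -> [25 4 1 1]
Step 8: demand=3,sold=1 ship[2->3]=1 ship[1->2]=1 ship[0->1]=1 prod=4 -> [28 4 1 1]
Step 9: demand=3,sold=1 ship[2->3]=1 ship[1->2]=1 ship[0->1]=1 prod=4 -> [31 4 1 1]
Step 10: demand=3,sold=1 ship[2->3]=1 ship[1->2]=1 ship[0->1]=1 prod=4 -> [34 4 1 1]
Step 11: demand=3,sold=1 ship[2->3]=1 ship[1->2]=1 ship[0->1]=1 prod=4 -> [37 4 1 1]
Step 12: demand=3,sold=1 ship[2->3]=1 ship[1->2]=1 ship[0->1]=1 prod=4 -> [40 4 1 1]
First stockout at step 8

8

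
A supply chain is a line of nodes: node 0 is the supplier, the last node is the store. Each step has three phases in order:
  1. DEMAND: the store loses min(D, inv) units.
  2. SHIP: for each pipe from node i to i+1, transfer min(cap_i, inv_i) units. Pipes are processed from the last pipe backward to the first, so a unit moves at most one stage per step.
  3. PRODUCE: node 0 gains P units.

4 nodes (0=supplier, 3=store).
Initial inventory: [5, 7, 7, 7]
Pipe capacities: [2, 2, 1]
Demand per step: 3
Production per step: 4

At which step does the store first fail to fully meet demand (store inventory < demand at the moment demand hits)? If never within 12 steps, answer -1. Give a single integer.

Step 1: demand=3,sold=3 ship[2->3]=1 ship[1->2]=2 ship[0->1]=2 prod=4 -> [7 7 8 5]
Step 2: demand=3,sold=3 ship[2->3]=1 ship[1->2]=2 ship[0->1]=2 prod=4 -> [9 7 9 3]
Step 3: demand=3,sold=3 ship[2->3]=1 ship[1->2]=2 ship[0->1]=2 prod=4 -> [11 7 10 1]
Step 4: demand=3,sold=1 ship[2->3]=1 ship[1->2]=2 ship[0->1]=2 prod=4 -> [13 7 11 1]
Step 5: demand=3,sold=1 ship[2->3]=1 ship[1->2]=2 ship[0->1]=2 prod=4 -> [15 7 12 1]
Step 6: demand=3,sold=1 ship[2->3]=1 ship[1->2]=2 ship[0->1]=2 prod=4 -> [17 7 13 1]
Step 7: demand=3,sold=1 ship[2->3]=1 ship[1->2]=2 ship[0->1]=2 prod=4 -> [19 7 14 1]
Step 8: demand=3,sold=1 ship[2->3]=1 ship[1->2]=2 ship[0->1]=2 prod=4 -> [21 7 15 1]
Step 9: demand=3,sold=1 ship[2->3]=1 ship[1->2]=2 ship[0->1]=2 prod=4 -> [23 7 16 1]
Step 10: demand=3,sold=1 ship[2->3]=1 ship[1->2]=2 ship[0->1]=2 prod=4 -> [25 7 17 1]
Step 11: demand=3,sold=1 ship[2->3]=1 ship[1->2]=2 ship[0->1]=2 prod=4 -> [27 7 18 1]
Step 12: demand=3,sold=1 ship[2->3]=1 ship[1->2]=2 ship[0->1]=2 prod=4 -> [29 7 19 1]
First stockout at step 4

4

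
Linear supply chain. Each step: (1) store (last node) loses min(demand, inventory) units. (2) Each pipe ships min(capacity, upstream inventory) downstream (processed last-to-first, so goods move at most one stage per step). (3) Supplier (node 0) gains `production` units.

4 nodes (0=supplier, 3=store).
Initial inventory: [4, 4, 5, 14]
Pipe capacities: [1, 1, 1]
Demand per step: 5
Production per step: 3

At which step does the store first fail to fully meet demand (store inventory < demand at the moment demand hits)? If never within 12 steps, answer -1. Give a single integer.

Step 1: demand=5,sold=5 ship[2->3]=1 ship[1->2]=1 ship[0->1]=1 prod=3 -> [6 4 5 10]
Step 2: demand=5,sold=5 ship[2->3]=1 ship[1->2]=1 ship[0->1]=1 prod=3 -> [8 4 5 6]
Step 3: demand=5,sold=5 ship[2->3]=1 ship[1->2]=1 ship[0->1]=1 prod=3 -> [10 4 5 2]
Step 4: demand=5,sold=2 ship[2->3]=1 ship[1->2]=1 ship[0->1]=1 prod=3 -> [12 4 5 1]
Step 5: demand=5,sold=1 ship[2->3]=1 ship[1->2]=1 ship[0->1]=1 prod=3 -> [14 4 5 1]
Step 6: demand=5,sold=1 ship[2->3]=1 ship[1->2]=1 ship[0->1]=1 prod=3 -> [16 4 5 1]
Step 7: demand=5,sold=1 ship[2->3]=1 ship[1->2]=1 ship[0->1]=1 prod=3 -> [18 4 5 1]
Step 8: demand=5,sold=1 ship[2->3]=1 ship[1->2]=1 ship[0->1]=1 prod=3 -> [20 4 5 1]
Step 9: demand=5,sold=1 ship[2->3]=1 ship[1->2]=1 ship[0->1]=1 prod=3 -> [22 4 5 1]
Step 10: demand=5,sold=1 ship[2->3]=1 ship[1->2]=1 ship[0->1]=1 prod=3 -> [24 4 5 1]
Step 11: demand=5,sold=1 ship[2->3]=1 ship[1->2]=1 ship[0->1]=1 prod=3 -> [26 4 5 1]
Step 12: demand=5,sold=1 ship[2->3]=1 ship[1->2]=1 ship[0->1]=1 prod=3 -> [28 4 5 1]
First stockout at step 4

4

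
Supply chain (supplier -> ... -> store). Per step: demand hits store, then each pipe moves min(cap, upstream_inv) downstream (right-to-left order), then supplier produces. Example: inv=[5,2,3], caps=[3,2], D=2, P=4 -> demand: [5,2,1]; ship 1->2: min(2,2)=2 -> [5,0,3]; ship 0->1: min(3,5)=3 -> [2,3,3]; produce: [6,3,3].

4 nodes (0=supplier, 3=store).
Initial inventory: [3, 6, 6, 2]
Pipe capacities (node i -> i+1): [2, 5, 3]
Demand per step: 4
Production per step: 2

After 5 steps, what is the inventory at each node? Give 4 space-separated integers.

Step 1: demand=4,sold=2 ship[2->3]=3 ship[1->2]=5 ship[0->1]=2 prod=2 -> inv=[3 3 8 3]
Step 2: demand=4,sold=3 ship[2->3]=3 ship[1->2]=3 ship[0->1]=2 prod=2 -> inv=[3 2 8 3]
Step 3: demand=4,sold=3 ship[2->3]=3 ship[1->2]=2 ship[0->1]=2 prod=2 -> inv=[3 2 7 3]
Step 4: demand=4,sold=3 ship[2->3]=3 ship[1->2]=2 ship[0->1]=2 prod=2 -> inv=[3 2 6 3]
Step 5: demand=4,sold=3 ship[2->3]=3 ship[1->2]=2 ship[0->1]=2 prod=2 -> inv=[3 2 5 3]

3 2 5 3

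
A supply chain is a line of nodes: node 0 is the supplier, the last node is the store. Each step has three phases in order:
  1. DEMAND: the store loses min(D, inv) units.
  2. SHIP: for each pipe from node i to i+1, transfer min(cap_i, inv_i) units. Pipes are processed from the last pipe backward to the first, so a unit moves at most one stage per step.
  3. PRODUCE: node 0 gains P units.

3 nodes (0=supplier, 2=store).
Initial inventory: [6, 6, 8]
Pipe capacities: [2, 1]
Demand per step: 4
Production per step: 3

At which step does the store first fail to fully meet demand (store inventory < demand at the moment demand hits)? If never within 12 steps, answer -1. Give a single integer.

Step 1: demand=4,sold=4 ship[1->2]=1 ship[0->1]=2 prod=3 -> [7 7 5]
Step 2: demand=4,sold=4 ship[1->2]=1 ship[0->1]=2 prod=3 -> [8 8 2]
Step 3: demand=4,sold=2 ship[1->2]=1 ship[0->1]=2 prod=3 -> [9 9 1]
Step 4: demand=4,sold=1 ship[1->2]=1 ship[0->1]=2 prod=3 -> [10 10 1]
Step 5: demand=4,sold=1 ship[1->2]=1 ship[0->1]=2 prod=3 -> [11 11 1]
Step 6: demand=4,sold=1 ship[1->2]=1 ship[0->1]=2 prod=3 -> [12 12 1]
Step 7: demand=4,sold=1 ship[1->2]=1 ship[0->1]=2 prod=3 -> [13 13 1]
Step 8: demand=4,sold=1 ship[1->2]=1 ship[0->1]=2 prod=3 -> [14 14 1]
Step 9: demand=4,sold=1 ship[1->2]=1 ship[0->1]=2 prod=3 -> [15 15 1]
Step 10: demand=4,sold=1 ship[1->2]=1 ship[0->1]=2 prod=3 -> [16 16 1]
Step 11: demand=4,sold=1 ship[1->2]=1 ship[0->1]=2 prod=3 -> [17 17 1]
Step 12: demand=4,sold=1 ship[1->2]=1 ship[0->1]=2 prod=3 -> [18 18 1]
First stockout at step 3

3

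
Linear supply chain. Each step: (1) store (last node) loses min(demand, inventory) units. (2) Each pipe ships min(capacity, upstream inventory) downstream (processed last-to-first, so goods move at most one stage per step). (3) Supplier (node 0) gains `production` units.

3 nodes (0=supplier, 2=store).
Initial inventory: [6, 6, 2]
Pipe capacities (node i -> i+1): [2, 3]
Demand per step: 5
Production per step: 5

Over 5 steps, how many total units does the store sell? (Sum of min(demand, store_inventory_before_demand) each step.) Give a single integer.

Answer: 14

Derivation:
Step 1: sold=2 (running total=2) -> [9 5 3]
Step 2: sold=3 (running total=5) -> [12 4 3]
Step 3: sold=3 (running total=8) -> [15 3 3]
Step 4: sold=3 (running total=11) -> [18 2 3]
Step 5: sold=3 (running total=14) -> [21 2 2]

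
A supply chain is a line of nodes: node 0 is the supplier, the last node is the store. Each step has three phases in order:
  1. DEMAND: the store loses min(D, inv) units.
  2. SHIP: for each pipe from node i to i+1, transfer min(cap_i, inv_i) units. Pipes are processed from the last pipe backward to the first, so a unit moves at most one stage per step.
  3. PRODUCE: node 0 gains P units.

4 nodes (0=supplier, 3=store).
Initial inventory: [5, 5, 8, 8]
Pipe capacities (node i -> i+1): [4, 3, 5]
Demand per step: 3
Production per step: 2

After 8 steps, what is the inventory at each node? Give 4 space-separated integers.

Step 1: demand=3,sold=3 ship[2->3]=5 ship[1->2]=3 ship[0->1]=4 prod=2 -> inv=[3 6 6 10]
Step 2: demand=3,sold=3 ship[2->3]=5 ship[1->2]=3 ship[0->1]=3 prod=2 -> inv=[2 6 4 12]
Step 3: demand=3,sold=3 ship[2->3]=4 ship[1->2]=3 ship[0->1]=2 prod=2 -> inv=[2 5 3 13]
Step 4: demand=3,sold=3 ship[2->3]=3 ship[1->2]=3 ship[0->1]=2 prod=2 -> inv=[2 4 3 13]
Step 5: demand=3,sold=3 ship[2->3]=3 ship[1->2]=3 ship[0->1]=2 prod=2 -> inv=[2 3 3 13]
Step 6: demand=3,sold=3 ship[2->3]=3 ship[1->2]=3 ship[0->1]=2 prod=2 -> inv=[2 2 3 13]
Step 7: demand=3,sold=3 ship[2->3]=3 ship[1->2]=2 ship[0->1]=2 prod=2 -> inv=[2 2 2 13]
Step 8: demand=3,sold=3 ship[2->3]=2 ship[1->2]=2 ship[0->1]=2 prod=2 -> inv=[2 2 2 12]

2 2 2 12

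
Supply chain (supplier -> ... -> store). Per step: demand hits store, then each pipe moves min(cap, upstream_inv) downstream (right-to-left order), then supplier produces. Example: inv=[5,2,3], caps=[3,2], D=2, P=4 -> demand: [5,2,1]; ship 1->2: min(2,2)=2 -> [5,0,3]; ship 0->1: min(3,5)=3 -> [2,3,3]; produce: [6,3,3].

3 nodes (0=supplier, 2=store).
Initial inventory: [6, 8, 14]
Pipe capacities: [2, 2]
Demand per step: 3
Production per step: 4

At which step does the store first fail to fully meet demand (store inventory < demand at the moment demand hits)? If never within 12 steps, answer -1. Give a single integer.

Step 1: demand=3,sold=3 ship[1->2]=2 ship[0->1]=2 prod=4 -> [8 8 13]
Step 2: demand=3,sold=3 ship[1->2]=2 ship[0->1]=2 prod=4 -> [10 8 12]
Step 3: demand=3,sold=3 ship[1->2]=2 ship[0->1]=2 prod=4 -> [12 8 11]
Step 4: demand=3,sold=3 ship[1->2]=2 ship[0->1]=2 prod=4 -> [14 8 10]
Step 5: demand=3,sold=3 ship[1->2]=2 ship[0->1]=2 prod=4 -> [16 8 9]
Step 6: demand=3,sold=3 ship[1->2]=2 ship[0->1]=2 prod=4 -> [18 8 8]
Step 7: demand=3,sold=3 ship[1->2]=2 ship[0->1]=2 prod=4 -> [20 8 7]
Step 8: demand=3,sold=3 ship[1->2]=2 ship[0->1]=2 prod=4 -> [22 8 6]
Step 9: demand=3,sold=3 ship[1->2]=2 ship[0->1]=2 prod=4 -> [24 8 5]
Step 10: demand=3,sold=3 ship[1->2]=2 ship[0->1]=2 prod=4 -> [26 8 4]
Step 11: demand=3,sold=3 ship[1->2]=2 ship[0->1]=2 prod=4 -> [28 8 3]
Step 12: demand=3,sold=3 ship[1->2]=2 ship[0->1]=2 prod=4 -> [30 8 2]
No stockout in 12 steps

-1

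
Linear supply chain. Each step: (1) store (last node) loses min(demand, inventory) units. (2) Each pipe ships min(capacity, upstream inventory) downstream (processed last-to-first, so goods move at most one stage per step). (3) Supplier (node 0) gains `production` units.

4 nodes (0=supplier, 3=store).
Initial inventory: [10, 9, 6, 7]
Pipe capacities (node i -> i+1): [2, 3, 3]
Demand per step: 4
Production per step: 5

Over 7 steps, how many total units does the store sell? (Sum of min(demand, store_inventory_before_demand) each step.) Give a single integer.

Answer: 25

Derivation:
Step 1: sold=4 (running total=4) -> [13 8 6 6]
Step 2: sold=4 (running total=8) -> [16 7 6 5]
Step 3: sold=4 (running total=12) -> [19 6 6 4]
Step 4: sold=4 (running total=16) -> [22 5 6 3]
Step 5: sold=3 (running total=19) -> [25 4 6 3]
Step 6: sold=3 (running total=22) -> [28 3 6 3]
Step 7: sold=3 (running total=25) -> [31 2 6 3]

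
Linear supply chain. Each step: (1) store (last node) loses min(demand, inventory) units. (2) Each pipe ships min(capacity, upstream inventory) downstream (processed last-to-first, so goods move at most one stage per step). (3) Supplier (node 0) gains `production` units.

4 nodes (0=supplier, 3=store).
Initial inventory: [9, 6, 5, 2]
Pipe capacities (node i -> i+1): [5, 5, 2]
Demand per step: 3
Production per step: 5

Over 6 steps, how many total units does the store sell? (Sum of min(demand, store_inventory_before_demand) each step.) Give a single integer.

Step 1: sold=2 (running total=2) -> [9 6 8 2]
Step 2: sold=2 (running total=4) -> [9 6 11 2]
Step 3: sold=2 (running total=6) -> [9 6 14 2]
Step 4: sold=2 (running total=8) -> [9 6 17 2]
Step 5: sold=2 (running total=10) -> [9 6 20 2]
Step 6: sold=2 (running total=12) -> [9 6 23 2]

Answer: 12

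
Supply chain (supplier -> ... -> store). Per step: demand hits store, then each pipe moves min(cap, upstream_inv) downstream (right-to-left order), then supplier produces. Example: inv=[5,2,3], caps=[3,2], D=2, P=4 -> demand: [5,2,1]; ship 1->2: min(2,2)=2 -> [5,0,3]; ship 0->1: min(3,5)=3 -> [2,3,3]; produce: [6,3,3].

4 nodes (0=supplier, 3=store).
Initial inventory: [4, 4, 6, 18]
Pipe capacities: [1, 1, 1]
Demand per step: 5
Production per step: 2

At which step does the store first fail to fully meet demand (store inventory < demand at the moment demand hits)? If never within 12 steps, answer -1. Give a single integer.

Step 1: demand=5,sold=5 ship[2->3]=1 ship[1->2]=1 ship[0->1]=1 prod=2 -> [5 4 6 14]
Step 2: demand=5,sold=5 ship[2->3]=1 ship[1->2]=1 ship[0->1]=1 prod=2 -> [6 4 6 10]
Step 3: demand=5,sold=5 ship[2->3]=1 ship[1->2]=1 ship[0->1]=1 prod=2 -> [7 4 6 6]
Step 4: demand=5,sold=5 ship[2->3]=1 ship[1->2]=1 ship[0->1]=1 prod=2 -> [8 4 6 2]
Step 5: demand=5,sold=2 ship[2->3]=1 ship[1->2]=1 ship[0->1]=1 prod=2 -> [9 4 6 1]
Step 6: demand=5,sold=1 ship[2->3]=1 ship[1->2]=1 ship[0->1]=1 prod=2 -> [10 4 6 1]
Step 7: demand=5,sold=1 ship[2->3]=1 ship[1->2]=1 ship[0->1]=1 prod=2 -> [11 4 6 1]
Step 8: demand=5,sold=1 ship[2->3]=1 ship[1->2]=1 ship[0->1]=1 prod=2 -> [12 4 6 1]
Step 9: demand=5,sold=1 ship[2->3]=1 ship[1->2]=1 ship[0->1]=1 prod=2 -> [13 4 6 1]
Step 10: demand=5,sold=1 ship[2->3]=1 ship[1->2]=1 ship[0->1]=1 prod=2 -> [14 4 6 1]
Step 11: demand=5,sold=1 ship[2->3]=1 ship[1->2]=1 ship[0->1]=1 prod=2 -> [15 4 6 1]
Step 12: demand=5,sold=1 ship[2->3]=1 ship[1->2]=1 ship[0->1]=1 prod=2 -> [16 4 6 1]
First stockout at step 5

5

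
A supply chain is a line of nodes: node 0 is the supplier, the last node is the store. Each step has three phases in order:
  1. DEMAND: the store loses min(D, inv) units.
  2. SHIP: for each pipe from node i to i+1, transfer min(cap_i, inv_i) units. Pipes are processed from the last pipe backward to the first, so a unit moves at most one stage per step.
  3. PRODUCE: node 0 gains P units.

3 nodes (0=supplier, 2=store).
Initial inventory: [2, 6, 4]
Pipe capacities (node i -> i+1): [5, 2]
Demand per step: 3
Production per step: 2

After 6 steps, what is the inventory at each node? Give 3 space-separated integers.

Step 1: demand=3,sold=3 ship[1->2]=2 ship[0->1]=2 prod=2 -> inv=[2 6 3]
Step 2: demand=3,sold=3 ship[1->2]=2 ship[0->1]=2 prod=2 -> inv=[2 6 2]
Step 3: demand=3,sold=2 ship[1->2]=2 ship[0->1]=2 prod=2 -> inv=[2 6 2]
Step 4: demand=3,sold=2 ship[1->2]=2 ship[0->1]=2 prod=2 -> inv=[2 6 2]
Step 5: demand=3,sold=2 ship[1->2]=2 ship[0->1]=2 prod=2 -> inv=[2 6 2]
Step 6: demand=3,sold=2 ship[1->2]=2 ship[0->1]=2 prod=2 -> inv=[2 6 2]

2 6 2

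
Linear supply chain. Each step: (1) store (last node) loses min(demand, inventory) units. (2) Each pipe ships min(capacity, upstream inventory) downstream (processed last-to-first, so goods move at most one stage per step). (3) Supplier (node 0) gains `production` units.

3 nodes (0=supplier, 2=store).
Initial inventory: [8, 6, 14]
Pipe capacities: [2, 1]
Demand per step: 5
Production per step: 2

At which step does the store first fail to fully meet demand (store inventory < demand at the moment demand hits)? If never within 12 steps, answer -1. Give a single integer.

Step 1: demand=5,sold=5 ship[1->2]=1 ship[0->1]=2 prod=2 -> [8 7 10]
Step 2: demand=5,sold=5 ship[1->2]=1 ship[0->1]=2 prod=2 -> [8 8 6]
Step 3: demand=5,sold=5 ship[1->2]=1 ship[0->1]=2 prod=2 -> [8 9 2]
Step 4: demand=5,sold=2 ship[1->2]=1 ship[0->1]=2 prod=2 -> [8 10 1]
Step 5: demand=5,sold=1 ship[1->2]=1 ship[0->1]=2 prod=2 -> [8 11 1]
Step 6: demand=5,sold=1 ship[1->2]=1 ship[0->1]=2 prod=2 -> [8 12 1]
Step 7: demand=5,sold=1 ship[1->2]=1 ship[0->1]=2 prod=2 -> [8 13 1]
Step 8: demand=5,sold=1 ship[1->2]=1 ship[0->1]=2 prod=2 -> [8 14 1]
Step 9: demand=5,sold=1 ship[1->2]=1 ship[0->1]=2 prod=2 -> [8 15 1]
Step 10: demand=5,sold=1 ship[1->2]=1 ship[0->1]=2 prod=2 -> [8 16 1]
Step 11: demand=5,sold=1 ship[1->2]=1 ship[0->1]=2 prod=2 -> [8 17 1]
Step 12: demand=5,sold=1 ship[1->2]=1 ship[0->1]=2 prod=2 -> [8 18 1]
First stockout at step 4

4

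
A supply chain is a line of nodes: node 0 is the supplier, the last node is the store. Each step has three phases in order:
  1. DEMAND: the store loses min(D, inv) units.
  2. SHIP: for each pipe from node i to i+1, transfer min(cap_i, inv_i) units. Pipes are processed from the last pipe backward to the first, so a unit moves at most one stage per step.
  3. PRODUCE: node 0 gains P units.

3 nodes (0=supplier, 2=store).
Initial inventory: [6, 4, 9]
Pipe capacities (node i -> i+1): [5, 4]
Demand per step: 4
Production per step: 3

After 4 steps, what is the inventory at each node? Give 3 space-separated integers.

Step 1: demand=4,sold=4 ship[1->2]=4 ship[0->1]=5 prod=3 -> inv=[4 5 9]
Step 2: demand=4,sold=4 ship[1->2]=4 ship[0->1]=4 prod=3 -> inv=[3 5 9]
Step 3: demand=4,sold=4 ship[1->2]=4 ship[0->1]=3 prod=3 -> inv=[3 4 9]
Step 4: demand=4,sold=4 ship[1->2]=4 ship[0->1]=3 prod=3 -> inv=[3 3 9]

3 3 9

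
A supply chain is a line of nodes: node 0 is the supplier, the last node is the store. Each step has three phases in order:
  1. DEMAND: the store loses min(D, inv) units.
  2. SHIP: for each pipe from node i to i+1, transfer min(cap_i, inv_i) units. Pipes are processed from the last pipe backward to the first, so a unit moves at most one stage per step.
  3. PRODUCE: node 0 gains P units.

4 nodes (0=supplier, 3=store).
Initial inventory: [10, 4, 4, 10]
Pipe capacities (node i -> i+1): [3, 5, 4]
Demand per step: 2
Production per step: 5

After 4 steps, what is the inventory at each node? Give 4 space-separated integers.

Step 1: demand=2,sold=2 ship[2->3]=4 ship[1->2]=4 ship[0->1]=3 prod=5 -> inv=[12 3 4 12]
Step 2: demand=2,sold=2 ship[2->3]=4 ship[1->2]=3 ship[0->1]=3 prod=5 -> inv=[14 3 3 14]
Step 3: demand=2,sold=2 ship[2->3]=3 ship[1->2]=3 ship[0->1]=3 prod=5 -> inv=[16 3 3 15]
Step 4: demand=2,sold=2 ship[2->3]=3 ship[1->2]=3 ship[0->1]=3 prod=5 -> inv=[18 3 3 16]

18 3 3 16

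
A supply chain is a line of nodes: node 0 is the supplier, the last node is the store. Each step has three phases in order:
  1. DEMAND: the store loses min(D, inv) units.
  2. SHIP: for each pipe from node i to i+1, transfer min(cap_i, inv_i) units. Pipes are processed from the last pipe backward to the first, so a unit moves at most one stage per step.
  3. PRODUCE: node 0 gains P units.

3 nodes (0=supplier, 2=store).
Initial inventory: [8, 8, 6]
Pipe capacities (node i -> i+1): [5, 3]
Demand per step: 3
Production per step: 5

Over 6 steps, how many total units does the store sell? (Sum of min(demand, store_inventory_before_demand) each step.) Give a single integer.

Step 1: sold=3 (running total=3) -> [8 10 6]
Step 2: sold=3 (running total=6) -> [8 12 6]
Step 3: sold=3 (running total=9) -> [8 14 6]
Step 4: sold=3 (running total=12) -> [8 16 6]
Step 5: sold=3 (running total=15) -> [8 18 6]
Step 6: sold=3 (running total=18) -> [8 20 6]

Answer: 18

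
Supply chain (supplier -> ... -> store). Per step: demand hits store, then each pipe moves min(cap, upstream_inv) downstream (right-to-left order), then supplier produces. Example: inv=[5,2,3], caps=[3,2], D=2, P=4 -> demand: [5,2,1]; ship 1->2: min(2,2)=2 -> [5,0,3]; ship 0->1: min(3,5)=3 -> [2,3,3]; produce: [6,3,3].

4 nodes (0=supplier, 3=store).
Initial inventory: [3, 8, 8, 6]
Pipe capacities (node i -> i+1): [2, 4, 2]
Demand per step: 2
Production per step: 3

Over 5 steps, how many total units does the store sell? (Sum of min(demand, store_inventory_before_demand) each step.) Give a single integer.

Answer: 10

Derivation:
Step 1: sold=2 (running total=2) -> [4 6 10 6]
Step 2: sold=2 (running total=4) -> [5 4 12 6]
Step 3: sold=2 (running total=6) -> [6 2 14 6]
Step 4: sold=2 (running total=8) -> [7 2 14 6]
Step 5: sold=2 (running total=10) -> [8 2 14 6]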